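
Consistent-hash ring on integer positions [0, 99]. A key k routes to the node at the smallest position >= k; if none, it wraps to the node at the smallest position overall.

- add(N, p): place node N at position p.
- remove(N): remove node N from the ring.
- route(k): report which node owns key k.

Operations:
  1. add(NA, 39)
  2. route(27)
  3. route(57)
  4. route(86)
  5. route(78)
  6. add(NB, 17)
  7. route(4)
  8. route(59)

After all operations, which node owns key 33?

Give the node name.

Op 1: add NA@39 -> ring=[39:NA]
Op 2: route key 27: smallest pos >= 27 is 39 -> NA
Op 3: route key 57: none >= 57, wrap to smallest pos 39 -> NA
Op 4: route key 86: none >= 86, wrap to smallest pos 39 -> NA
Op 5: route key 78: none >= 78, wrap to smallest pos 39 -> NA
Op 6: add NB@17 -> ring=[17:NB,39:NA]
Op 7: route key 4: smallest pos >= 4 is 17 -> NB
Op 8: route key 59: none >= 59, wrap to smallest pos 17 -> NB
Final route key 33: smallest pos >= 33 is 39 -> NA

Answer: NA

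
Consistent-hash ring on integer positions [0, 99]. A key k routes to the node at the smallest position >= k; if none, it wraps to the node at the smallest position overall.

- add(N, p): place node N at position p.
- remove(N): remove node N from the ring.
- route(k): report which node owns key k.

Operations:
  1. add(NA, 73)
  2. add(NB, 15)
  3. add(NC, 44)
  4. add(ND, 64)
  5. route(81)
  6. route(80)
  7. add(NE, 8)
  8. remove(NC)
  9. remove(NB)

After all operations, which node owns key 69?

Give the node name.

Answer: NA

Derivation:
Op 1: add NA@73 -> ring=[73:NA]
Op 2: add NB@15 -> ring=[15:NB,73:NA]
Op 3: add NC@44 -> ring=[15:NB,44:NC,73:NA]
Op 4: add ND@64 -> ring=[15:NB,44:NC,64:ND,73:NA]
Op 5: route key 81: none >= 81, wrap to smallest pos 15 -> NB
Op 6: route key 80: none >= 80, wrap to smallest pos 15 -> NB
Op 7: add NE@8 -> ring=[8:NE,15:NB,44:NC,64:ND,73:NA]
Op 8: remove NC -> ring=[8:NE,15:NB,64:ND,73:NA]
Op 9: remove NB -> ring=[8:NE,64:ND,73:NA]
Final route key 69: smallest pos >= 69 is 73 -> NA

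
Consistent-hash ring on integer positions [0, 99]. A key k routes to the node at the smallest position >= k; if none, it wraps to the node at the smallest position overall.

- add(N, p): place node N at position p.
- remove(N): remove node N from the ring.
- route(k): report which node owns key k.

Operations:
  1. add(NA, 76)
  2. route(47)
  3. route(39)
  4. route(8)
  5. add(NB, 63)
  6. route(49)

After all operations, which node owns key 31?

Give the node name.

Answer: NB

Derivation:
Op 1: add NA@76 -> ring=[76:NA]
Op 2: route key 47: smallest pos >= 47 is 76 -> NA
Op 3: route key 39: smallest pos >= 39 is 76 -> NA
Op 4: route key 8: smallest pos >= 8 is 76 -> NA
Op 5: add NB@63 -> ring=[63:NB,76:NA]
Op 6: route key 49: smallest pos >= 49 is 63 -> NB
Final route key 31: smallest pos >= 31 is 63 -> NB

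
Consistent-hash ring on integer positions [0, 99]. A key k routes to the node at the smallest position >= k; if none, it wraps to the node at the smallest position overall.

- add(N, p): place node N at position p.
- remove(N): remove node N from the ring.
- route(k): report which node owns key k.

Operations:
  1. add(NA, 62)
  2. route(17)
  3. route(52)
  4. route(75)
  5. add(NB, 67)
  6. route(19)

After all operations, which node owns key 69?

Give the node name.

Op 1: add NA@62 -> ring=[62:NA]
Op 2: route key 17: smallest pos >= 17 is 62 -> NA
Op 3: route key 52: smallest pos >= 52 is 62 -> NA
Op 4: route key 75: none >= 75, wrap to smallest pos 62 -> NA
Op 5: add NB@67 -> ring=[62:NA,67:NB]
Op 6: route key 19: smallest pos >= 19 is 62 -> NA
Final route key 69: none >= 69, wrap to smallest pos 62 -> NA

Answer: NA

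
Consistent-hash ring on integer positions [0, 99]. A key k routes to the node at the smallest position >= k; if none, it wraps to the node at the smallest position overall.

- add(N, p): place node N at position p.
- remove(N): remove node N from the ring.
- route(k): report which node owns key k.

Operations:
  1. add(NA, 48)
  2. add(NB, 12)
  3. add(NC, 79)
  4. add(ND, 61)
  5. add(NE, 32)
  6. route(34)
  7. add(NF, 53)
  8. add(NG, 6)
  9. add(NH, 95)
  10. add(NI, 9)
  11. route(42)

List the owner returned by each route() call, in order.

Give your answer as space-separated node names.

Op 1: add NA@48 -> ring=[48:NA]
Op 2: add NB@12 -> ring=[12:NB,48:NA]
Op 3: add NC@79 -> ring=[12:NB,48:NA,79:NC]
Op 4: add ND@61 -> ring=[12:NB,48:NA,61:ND,79:NC]
Op 5: add NE@32 -> ring=[12:NB,32:NE,48:NA,61:ND,79:NC]
Op 6: route key 34: smallest pos >= 34 is 48 -> NA
Op 7: add NF@53 -> ring=[12:NB,32:NE,48:NA,53:NF,61:ND,79:NC]
Op 8: add NG@6 -> ring=[6:NG,12:NB,32:NE,48:NA,53:NF,61:ND,79:NC]
Op 9: add NH@95 -> ring=[6:NG,12:NB,32:NE,48:NA,53:NF,61:ND,79:NC,95:NH]
Op 10: add NI@9 -> ring=[6:NG,9:NI,12:NB,32:NE,48:NA,53:NF,61:ND,79:NC,95:NH]
Op 11: route key 42: smallest pos >= 42 is 48 -> NA

Answer: NA NA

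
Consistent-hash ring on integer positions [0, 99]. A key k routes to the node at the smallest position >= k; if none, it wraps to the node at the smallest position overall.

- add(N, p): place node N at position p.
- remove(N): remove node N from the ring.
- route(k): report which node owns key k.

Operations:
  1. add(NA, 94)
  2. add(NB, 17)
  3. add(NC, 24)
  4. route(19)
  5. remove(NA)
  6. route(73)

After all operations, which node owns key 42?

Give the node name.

Op 1: add NA@94 -> ring=[94:NA]
Op 2: add NB@17 -> ring=[17:NB,94:NA]
Op 3: add NC@24 -> ring=[17:NB,24:NC,94:NA]
Op 4: route key 19: smallest pos >= 19 is 24 -> NC
Op 5: remove NA -> ring=[17:NB,24:NC]
Op 6: route key 73: none >= 73, wrap to smallest pos 17 -> NB
Final route key 42: none >= 42, wrap to smallest pos 17 -> NB

Answer: NB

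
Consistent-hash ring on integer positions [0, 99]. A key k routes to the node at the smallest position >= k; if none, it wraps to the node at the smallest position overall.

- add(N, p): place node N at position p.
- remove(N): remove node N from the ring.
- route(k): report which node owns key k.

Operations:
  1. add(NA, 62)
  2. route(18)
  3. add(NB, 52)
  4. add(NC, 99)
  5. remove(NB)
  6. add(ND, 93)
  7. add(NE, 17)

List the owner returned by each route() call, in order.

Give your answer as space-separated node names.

Answer: NA

Derivation:
Op 1: add NA@62 -> ring=[62:NA]
Op 2: route key 18: smallest pos >= 18 is 62 -> NA
Op 3: add NB@52 -> ring=[52:NB,62:NA]
Op 4: add NC@99 -> ring=[52:NB,62:NA,99:NC]
Op 5: remove NB -> ring=[62:NA,99:NC]
Op 6: add ND@93 -> ring=[62:NA,93:ND,99:NC]
Op 7: add NE@17 -> ring=[17:NE,62:NA,93:ND,99:NC]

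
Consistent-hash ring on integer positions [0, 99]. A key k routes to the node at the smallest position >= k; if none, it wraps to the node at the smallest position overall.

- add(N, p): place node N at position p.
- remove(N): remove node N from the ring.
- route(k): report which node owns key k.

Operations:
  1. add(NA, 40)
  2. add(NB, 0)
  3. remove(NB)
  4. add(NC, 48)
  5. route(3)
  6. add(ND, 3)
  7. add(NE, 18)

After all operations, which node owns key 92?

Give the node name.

Op 1: add NA@40 -> ring=[40:NA]
Op 2: add NB@0 -> ring=[0:NB,40:NA]
Op 3: remove NB -> ring=[40:NA]
Op 4: add NC@48 -> ring=[40:NA,48:NC]
Op 5: route key 3: smallest pos >= 3 is 40 -> NA
Op 6: add ND@3 -> ring=[3:ND,40:NA,48:NC]
Op 7: add NE@18 -> ring=[3:ND,18:NE,40:NA,48:NC]
Final route key 92: none >= 92, wrap to smallest pos 3 -> ND

Answer: ND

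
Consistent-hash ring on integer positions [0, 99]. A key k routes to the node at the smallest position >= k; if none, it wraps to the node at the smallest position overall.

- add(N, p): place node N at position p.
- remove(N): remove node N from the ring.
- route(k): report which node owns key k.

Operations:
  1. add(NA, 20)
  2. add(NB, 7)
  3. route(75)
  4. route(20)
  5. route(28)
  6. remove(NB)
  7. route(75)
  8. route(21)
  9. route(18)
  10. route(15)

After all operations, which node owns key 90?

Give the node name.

Answer: NA

Derivation:
Op 1: add NA@20 -> ring=[20:NA]
Op 2: add NB@7 -> ring=[7:NB,20:NA]
Op 3: route key 75: none >= 75, wrap to smallest pos 7 -> NB
Op 4: route key 20: smallest pos >= 20 is 20 -> NA
Op 5: route key 28: none >= 28, wrap to smallest pos 7 -> NB
Op 6: remove NB -> ring=[20:NA]
Op 7: route key 75: none >= 75, wrap to smallest pos 20 -> NA
Op 8: route key 21: none >= 21, wrap to smallest pos 20 -> NA
Op 9: route key 18: smallest pos >= 18 is 20 -> NA
Op 10: route key 15: smallest pos >= 15 is 20 -> NA
Final route key 90: none >= 90, wrap to smallest pos 20 -> NA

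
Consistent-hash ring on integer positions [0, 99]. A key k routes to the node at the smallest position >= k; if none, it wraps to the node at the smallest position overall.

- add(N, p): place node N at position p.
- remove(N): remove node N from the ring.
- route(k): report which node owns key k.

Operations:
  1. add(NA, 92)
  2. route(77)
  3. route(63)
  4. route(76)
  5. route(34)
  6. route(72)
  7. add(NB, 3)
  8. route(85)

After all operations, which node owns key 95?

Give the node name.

Op 1: add NA@92 -> ring=[92:NA]
Op 2: route key 77: smallest pos >= 77 is 92 -> NA
Op 3: route key 63: smallest pos >= 63 is 92 -> NA
Op 4: route key 76: smallest pos >= 76 is 92 -> NA
Op 5: route key 34: smallest pos >= 34 is 92 -> NA
Op 6: route key 72: smallest pos >= 72 is 92 -> NA
Op 7: add NB@3 -> ring=[3:NB,92:NA]
Op 8: route key 85: smallest pos >= 85 is 92 -> NA
Final route key 95: none >= 95, wrap to smallest pos 3 -> NB

Answer: NB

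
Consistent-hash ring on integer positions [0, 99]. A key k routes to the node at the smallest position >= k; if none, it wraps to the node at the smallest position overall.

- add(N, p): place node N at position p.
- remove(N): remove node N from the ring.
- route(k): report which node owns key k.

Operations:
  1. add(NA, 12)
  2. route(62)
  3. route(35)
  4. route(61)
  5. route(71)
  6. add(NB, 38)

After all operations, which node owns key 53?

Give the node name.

Answer: NA

Derivation:
Op 1: add NA@12 -> ring=[12:NA]
Op 2: route key 62: none >= 62, wrap to smallest pos 12 -> NA
Op 3: route key 35: none >= 35, wrap to smallest pos 12 -> NA
Op 4: route key 61: none >= 61, wrap to smallest pos 12 -> NA
Op 5: route key 71: none >= 71, wrap to smallest pos 12 -> NA
Op 6: add NB@38 -> ring=[12:NA,38:NB]
Final route key 53: none >= 53, wrap to smallest pos 12 -> NA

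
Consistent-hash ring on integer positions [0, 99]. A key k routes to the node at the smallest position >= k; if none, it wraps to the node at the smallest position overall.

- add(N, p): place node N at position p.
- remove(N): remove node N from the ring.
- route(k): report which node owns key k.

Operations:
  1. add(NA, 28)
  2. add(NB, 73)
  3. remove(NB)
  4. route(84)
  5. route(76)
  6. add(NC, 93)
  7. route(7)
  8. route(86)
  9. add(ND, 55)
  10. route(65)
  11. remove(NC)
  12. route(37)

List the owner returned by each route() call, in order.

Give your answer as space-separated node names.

Op 1: add NA@28 -> ring=[28:NA]
Op 2: add NB@73 -> ring=[28:NA,73:NB]
Op 3: remove NB -> ring=[28:NA]
Op 4: route key 84: none >= 84, wrap to smallest pos 28 -> NA
Op 5: route key 76: none >= 76, wrap to smallest pos 28 -> NA
Op 6: add NC@93 -> ring=[28:NA,93:NC]
Op 7: route key 7: smallest pos >= 7 is 28 -> NA
Op 8: route key 86: smallest pos >= 86 is 93 -> NC
Op 9: add ND@55 -> ring=[28:NA,55:ND,93:NC]
Op 10: route key 65: smallest pos >= 65 is 93 -> NC
Op 11: remove NC -> ring=[28:NA,55:ND]
Op 12: route key 37: smallest pos >= 37 is 55 -> ND

Answer: NA NA NA NC NC ND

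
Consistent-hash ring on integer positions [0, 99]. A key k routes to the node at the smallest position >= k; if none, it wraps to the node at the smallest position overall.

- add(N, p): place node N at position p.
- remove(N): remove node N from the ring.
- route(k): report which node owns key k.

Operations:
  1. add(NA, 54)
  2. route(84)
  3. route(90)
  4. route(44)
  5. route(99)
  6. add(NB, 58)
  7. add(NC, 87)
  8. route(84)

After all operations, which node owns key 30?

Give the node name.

Op 1: add NA@54 -> ring=[54:NA]
Op 2: route key 84: none >= 84, wrap to smallest pos 54 -> NA
Op 3: route key 90: none >= 90, wrap to smallest pos 54 -> NA
Op 4: route key 44: smallest pos >= 44 is 54 -> NA
Op 5: route key 99: none >= 99, wrap to smallest pos 54 -> NA
Op 6: add NB@58 -> ring=[54:NA,58:NB]
Op 7: add NC@87 -> ring=[54:NA,58:NB,87:NC]
Op 8: route key 84: smallest pos >= 84 is 87 -> NC
Final route key 30: smallest pos >= 30 is 54 -> NA

Answer: NA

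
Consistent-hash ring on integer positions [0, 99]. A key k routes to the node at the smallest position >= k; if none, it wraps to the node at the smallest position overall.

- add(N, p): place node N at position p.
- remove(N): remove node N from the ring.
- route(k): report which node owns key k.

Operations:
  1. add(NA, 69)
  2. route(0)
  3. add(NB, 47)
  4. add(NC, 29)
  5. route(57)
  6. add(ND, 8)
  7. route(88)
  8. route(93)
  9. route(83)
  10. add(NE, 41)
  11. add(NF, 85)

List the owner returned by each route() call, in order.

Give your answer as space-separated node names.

Answer: NA NA ND ND ND

Derivation:
Op 1: add NA@69 -> ring=[69:NA]
Op 2: route key 0: smallest pos >= 0 is 69 -> NA
Op 3: add NB@47 -> ring=[47:NB,69:NA]
Op 4: add NC@29 -> ring=[29:NC,47:NB,69:NA]
Op 5: route key 57: smallest pos >= 57 is 69 -> NA
Op 6: add ND@8 -> ring=[8:ND,29:NC,47:NB,69:NA]
Op 7: route key 88: none >= 88, wrap to smallest pos 8 -> ND
Op 8: route key 93: none >= 93, wrap to smallest pos 8 -> ND
Op 9: route key 83: none >= 83, wrap to smallest pos 8 -> ND
Op 10: add NE@41 -> ring=[8:ND,29:NC,41:NE,47:NB,69:NA]
Op 11: add NF@85 -> ring=[8:ND,29:NC,41:NE,47:NB,69:NA,85:NF]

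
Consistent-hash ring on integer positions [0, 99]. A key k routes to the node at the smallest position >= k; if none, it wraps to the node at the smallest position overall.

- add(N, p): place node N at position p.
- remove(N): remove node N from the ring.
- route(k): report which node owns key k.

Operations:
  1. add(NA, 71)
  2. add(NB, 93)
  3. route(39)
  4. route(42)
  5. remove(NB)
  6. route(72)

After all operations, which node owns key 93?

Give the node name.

Op 1: add NA@71 -> ring=[71:NA]
Op 2: add NB@93 -> ring=[71:NA,93:NB]
Op 3: route key 39: smallest pos >= 39 is 71 -> NA
Op 4: route key 42: smallest pos >= 42 is 71 -> NA
Op 5: remove NB -> ring=[71:NA]
Op 6: route key 72: none >= 72, wrap to smallest pos 71 -> NA
Final route key 93: none >= 93, wrap to smallest pos 71 -> NA

Answer: NA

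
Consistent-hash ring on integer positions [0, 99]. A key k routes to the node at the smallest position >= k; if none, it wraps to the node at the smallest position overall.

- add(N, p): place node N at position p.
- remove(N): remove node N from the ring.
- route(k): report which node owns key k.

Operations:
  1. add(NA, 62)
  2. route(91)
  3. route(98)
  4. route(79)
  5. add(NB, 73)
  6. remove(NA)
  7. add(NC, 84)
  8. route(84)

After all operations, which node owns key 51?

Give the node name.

Answer: NB

Derivation:
Op 1: add NA@62 -> ring=[62:NA]
Op 2: route key 91: none >= 91, wrap to smallest pos 62 -> NA
Op 3: route key 98: none >= 98, wrap to smallest pos 62 -> NA
Op 4: route key 79: none >= 79, wrap to smallest pos 62 -> NA
Op 5: add NB@73 -> ring=[62:NA,73:NB]
Op 6: remove NA -> ring=[73:NB]
Op 7: add NC@84 -> ring=[73:NB,84:NC]
Op 8: route key 84: smallest pos >= 84 is 84 -> NC
Final route key 51: smallest pos >= 51 is 73 -> NB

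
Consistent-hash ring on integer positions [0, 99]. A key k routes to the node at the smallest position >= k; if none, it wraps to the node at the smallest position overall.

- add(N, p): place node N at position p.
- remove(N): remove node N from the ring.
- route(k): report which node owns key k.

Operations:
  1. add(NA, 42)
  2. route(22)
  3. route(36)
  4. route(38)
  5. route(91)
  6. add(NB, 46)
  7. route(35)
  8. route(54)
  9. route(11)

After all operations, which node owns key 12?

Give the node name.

Answer: NA

Derivation:
Op 1: add NA@42 -> ring=[42:NA]
Op 2: route key 22: smallest pos >= 22 is 42 -> NA
Op 3: route key 36: smallest pos >= 36 is 42 -> NA
Op 4: route key 38: smallest pos >= 38 is 42 -> NA
Op 5: route key 91: none >= 91, wrap to smallest pos 42 -> NA
Op 6: add NB@46 -> ring=[42:NA,46:NB]
Op 7: route key 35: smallest pos >= 35 is 42 -> NA
Op 8: route key 54: none >= 54, wrap to smallest pos 42 -> NA
Op 9: route key 11: smallest pos >= 11 is 42 -> NA
Final route key 12: smallest pos >= 12 is 42 -> NA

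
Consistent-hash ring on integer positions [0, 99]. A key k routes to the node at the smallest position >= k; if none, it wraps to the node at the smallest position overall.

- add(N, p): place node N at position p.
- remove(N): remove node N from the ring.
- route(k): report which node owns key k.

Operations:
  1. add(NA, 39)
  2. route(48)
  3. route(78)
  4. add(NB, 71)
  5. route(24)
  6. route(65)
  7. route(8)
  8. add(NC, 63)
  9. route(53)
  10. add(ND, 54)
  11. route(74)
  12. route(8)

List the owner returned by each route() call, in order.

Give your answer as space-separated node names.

Answer: NA NA NA NB NA NC NA NA

Derivation:
Op 1: add NA@39 -> ring=[39:NA]
Op 2: route key 48: none >= 48, wrap to smallest pos 39 -> NA
Op 3: route key 78: none >= 78, wrap to smallest pos 39 -> NA
Op 4: add NB@71 -> ring=[39:NA,71:NB]
Op 5: route key 24: smallest pos >= 24 is 39 -> NA
Op 6: route key 65: smallest pos >= 65 is 71 -> NB
Op 7: route key 8: smallest pos >= 8 is 39 -> NA
Op 8: add NC@63 -> ring=[39:NA,63:NC,71:NB]
Op 9: route key 53: smallest pos >= 53 is 63 -> NC
Op 10: add ND@54 -> ring=[39:NA,54:ND,63:NC,71:NB]
Op 11: route key 74: none >= 74, wrap to smallest pos 39 -> NA
Op 12: route key 8: smallest pos >= 8 is 39 -> NA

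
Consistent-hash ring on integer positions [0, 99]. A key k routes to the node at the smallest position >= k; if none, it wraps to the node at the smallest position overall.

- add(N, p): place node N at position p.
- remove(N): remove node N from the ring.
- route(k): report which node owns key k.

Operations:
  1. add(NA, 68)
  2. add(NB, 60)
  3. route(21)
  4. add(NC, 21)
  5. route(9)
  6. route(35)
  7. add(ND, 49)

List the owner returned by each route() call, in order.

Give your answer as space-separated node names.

Answer: NB NC NB

Derivation:
Op 1: add NA@68 -> ring=[68:NA]
Op 2: add NB@60 -> ring=[60:NB,68:NA]
Op 3: route key 21: smallest pos >= 21 is 60 -> NB
Op 4: add NC@21 -> ring=[21:NC,60:NB,68:NA]
Op 5: route key 9: smallest pos >= 9 is 21 -> NC
Op 6: route key 35: smallest pos >= 35 is 60 -> NB
Op 7: add ND@49 -> ring=[21:NC,49:ND,60:NB,68:NA]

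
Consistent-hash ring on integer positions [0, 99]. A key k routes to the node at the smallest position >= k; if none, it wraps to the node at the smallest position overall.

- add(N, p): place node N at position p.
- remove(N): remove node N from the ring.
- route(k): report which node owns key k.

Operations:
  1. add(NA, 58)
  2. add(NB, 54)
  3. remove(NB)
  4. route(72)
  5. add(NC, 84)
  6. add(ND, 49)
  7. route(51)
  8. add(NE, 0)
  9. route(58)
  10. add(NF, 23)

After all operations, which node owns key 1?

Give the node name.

Op 1: add NA@58 -> ring=[58:NA]
Op 2: add NB@54 -> ring=[54:NB,58:NA]
Op 3: remove NB -> ring=[58:NA]
Op 4: route key 72: none >= 72, wrap to smallest pos 58 -> NA
Op 5: add NC@84 -> ring=[58:NA,84:NC]
Op 6: add ND@49 -> ring=[49:ND,58:NA,84:NC]
Op 7: route key 51: smallest pos >= 51 is 58 -> NA
Op 8: add NE@0 -> ring=[0:NE,49:ND,58:NA,84:NC]
Op 9: route key 58: smallest pos >= 58 is 58 -> NA
Op 10: add NF@23 -> ring=[0:NE,23:NF,49:ND,58:NA,84:NC]
Final route key 1: smallest pos >= 1 is 23 -> NF

Answer: NF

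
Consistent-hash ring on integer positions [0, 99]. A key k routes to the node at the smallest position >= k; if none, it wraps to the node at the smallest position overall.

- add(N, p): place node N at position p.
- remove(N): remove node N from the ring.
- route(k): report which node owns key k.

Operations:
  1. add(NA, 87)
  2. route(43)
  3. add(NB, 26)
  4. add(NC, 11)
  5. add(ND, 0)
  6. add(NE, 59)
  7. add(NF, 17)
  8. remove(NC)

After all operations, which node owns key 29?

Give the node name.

Answer: NE

Derivation:
Op 1: add NA@87 -> ring=[87:NA]
Op 2: route key 43: smallest pos >= 43 is 87 -> NA
Op 3: add NB@26 -> ring=[26:NB,87:NA]
Op 4: add NC@11 -> ring=[11:NC,26:NB,87:NA]
Op 5: add ND@0 -> ring=[0:ND,11:NC,26:NB,87:NA]
Op 6: add NE@59 -> ring=[0:ND,11:NC,26:NB,59:NE,87:NA]
Op 7: add NF@17 -> ring=[0:ND,11:NC,17:NF,26:NB,59:NE,87:NA]
Op 8: remove NC -> ring=[0:ND,17:NF,26:NB,59:NE,87:NA]
Final route key 29: smallest pos >= 29 is 59 -> NE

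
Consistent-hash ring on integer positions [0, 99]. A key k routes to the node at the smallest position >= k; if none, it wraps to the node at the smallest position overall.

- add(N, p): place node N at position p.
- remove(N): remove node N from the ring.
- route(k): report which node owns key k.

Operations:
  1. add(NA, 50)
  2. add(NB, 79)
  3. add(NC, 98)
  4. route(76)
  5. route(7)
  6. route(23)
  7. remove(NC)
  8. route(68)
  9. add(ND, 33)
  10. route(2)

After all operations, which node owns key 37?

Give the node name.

Answer: NA

Derivation:
Op 1: add NA@50 -> ring=[50:NA]
Op 2: add NB@79 -> ring=[50:NA,79:NB]
Op 3: add NC@98 -> ring=[50:NA,79:NB,98:NC]
Op 4: route key 76: smallest pos >= 76 is 79 -> NB
Op 5: route key 7: smallest pos >= 7 is 50 -> NA
Op 6: route key 23: smallest pos >= 23 is 50 -> NA
Op 7: remove NC -> ring=[50:NA,79:NB]
Op 8: route key 68: smallest pos >= 68 is 79 -> NB
Op 9: add ND@33 -> ring=[33:ND,50:NA,79:NB]
Op 10: route key 2: smallest pos >= 2 is 33 -> ND
Final route key 37: smallest pos >= 37 is 50 -> NA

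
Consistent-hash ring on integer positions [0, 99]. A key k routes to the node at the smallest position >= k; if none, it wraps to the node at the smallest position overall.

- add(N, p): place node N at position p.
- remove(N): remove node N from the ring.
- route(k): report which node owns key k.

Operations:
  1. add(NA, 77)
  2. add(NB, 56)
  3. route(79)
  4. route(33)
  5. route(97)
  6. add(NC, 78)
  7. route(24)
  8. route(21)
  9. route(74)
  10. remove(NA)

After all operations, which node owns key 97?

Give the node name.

Op 1: add NA@77 -> ring=[77:NA]
Op 2: add NB@56 -> ring=[56:NB,77:NA]
Op 3: route key 79: none >= 79, wrap to smallest pos 56 -> NB
Op 4: route key 33: smallest pos >= 33 is 56 -> NB
Op 5: route key 97: none >= 97, wrap to smallest pos 56 -> NB
Op 6: add NC@78 -> ring=[56:NB,77:NA,78:NC]
Op 7: route key 24: smallest pos >= 24 is 56 -> NB
Op 8: route key 21: smallest pos >= 21 is 56 -> NB
Op 9: route key 74: smallest pos >= 74 is 77 -> NA
Op 10: remove NA -> ring=[56:NB,78:NC]
Final route key 97: none >= 97, wrap to smallest pos 56 -> NB

Answer: NB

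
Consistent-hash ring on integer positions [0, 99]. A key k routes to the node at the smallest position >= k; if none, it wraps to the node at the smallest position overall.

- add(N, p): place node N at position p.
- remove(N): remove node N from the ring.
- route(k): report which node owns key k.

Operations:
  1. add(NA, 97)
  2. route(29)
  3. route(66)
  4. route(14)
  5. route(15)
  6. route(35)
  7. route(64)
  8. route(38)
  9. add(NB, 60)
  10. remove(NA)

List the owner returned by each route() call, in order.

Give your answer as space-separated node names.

Answer: NA NA NA NA NA NA NA

Derivation:
Op 1: add NA@97 -> ring=[97:NA]
Op 2: route key 29: smallest pos >= 29 is 97 -> NA
Op 3: route key 66: smallest pos >= 66 is 97 -> NA
Op 4: route key 14: smallest pos >= 14 is 97 -> NA
Op 5: route key 15: smallest pos >= 15 is 97 -> NA
Op 6: route key 35: smallest pos >= 35 is 97 -> NA
Op 7: route key 64: smallest pos >= 64 is 97 -> NA
Op 8: route key 38: smallest pos >= 38 is 97 -> NA
Op 9: add NB@60 -> ring=[60:NB,97:NA]
Op 10: remove NA -> ring=[60:NB]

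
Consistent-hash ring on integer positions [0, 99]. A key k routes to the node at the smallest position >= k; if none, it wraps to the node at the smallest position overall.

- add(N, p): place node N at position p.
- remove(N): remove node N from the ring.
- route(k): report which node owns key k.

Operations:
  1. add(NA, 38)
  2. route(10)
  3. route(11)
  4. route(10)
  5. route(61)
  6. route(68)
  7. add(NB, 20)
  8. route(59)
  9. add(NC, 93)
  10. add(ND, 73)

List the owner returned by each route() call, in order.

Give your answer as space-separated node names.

Op 1: add NA@38 -> ring=[38:NA]
Op 2: route key 10: smallest pos >= 10 is 38 -> NA
Op 3: route key 11: smallest pos >= 11 is 38 -> NA
Op 4: route key 10: smallest pos >= 10 is 38 -> NA
Op 5: route key 61: none >= 61, wrap to smallest pos 38 -> NA
Op 6: route key 68: none >= 68, wrap to smallest pos 38 -> NA
Op 7: add NB@20 -> ring=[20:NB,38:NA]
Op 8: route key 59: none >= 59, wrap to smallest pos 20 -> NB
Op 9: add NC@93 -> ring=[20:NB,38:NA,93:NC]
Op 10: add ND@73 -> ring=[20:NB,38:NA,73:ND,93:NC]

Answer: NA NA NA NA NA NB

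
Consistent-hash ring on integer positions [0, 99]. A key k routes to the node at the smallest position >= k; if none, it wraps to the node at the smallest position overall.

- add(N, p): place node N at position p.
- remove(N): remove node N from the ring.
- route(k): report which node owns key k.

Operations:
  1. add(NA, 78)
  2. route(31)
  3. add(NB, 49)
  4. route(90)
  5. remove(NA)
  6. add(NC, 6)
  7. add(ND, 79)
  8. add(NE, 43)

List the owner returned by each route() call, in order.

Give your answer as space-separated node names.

Op 1: add NA@78 -> ring=[78:NA]
Op 2: route key 31: smallest pos >= 31 is 78 -> NA
Op 3: add NB@49 -> ring=[49:NB,78:NA]
Op 4: route key 90: none >= 90, wrap to smallest pos 49 -> NB
Op 5: remove NA -> ring=[49:NB]
Op 6: add NC@6 -> ring=[6:NC,49:NB]
Op 7: add ND@79 -> ring=[6:NC,49:NB,79:ND]
Op 8: add NE@43 -> ring=[6:NC,43:NE,49:NB,79:ND]

Answer: NA NB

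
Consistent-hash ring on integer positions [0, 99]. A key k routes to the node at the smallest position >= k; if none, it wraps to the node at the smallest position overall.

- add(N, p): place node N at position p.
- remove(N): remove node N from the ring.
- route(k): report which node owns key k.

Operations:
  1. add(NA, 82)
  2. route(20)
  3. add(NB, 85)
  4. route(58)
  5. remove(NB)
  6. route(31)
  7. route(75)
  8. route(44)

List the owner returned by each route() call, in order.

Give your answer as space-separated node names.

Answer: NA NA NA NA NA

Derivation:
Op 1: add NA@82 -> ring=[82:NA]
Op 2: route key 20: smallest pos >= 20 is 82 -> NA
Op 3: add NB@85 -> ring=[82:NA,85:NB]
Op 4: route key 58: smallest pos >= 58 is 82 -> NA
Op 5: remove NB -> ring=[82:NA]
Op 6: route key 31: smallest pos >= 31 is 82 -> NA
Op 7: route key 75: smallest pos >= 75 is 82 -> NA
Op 8: route key 44: smallest pos >= 44 is 82 -> NA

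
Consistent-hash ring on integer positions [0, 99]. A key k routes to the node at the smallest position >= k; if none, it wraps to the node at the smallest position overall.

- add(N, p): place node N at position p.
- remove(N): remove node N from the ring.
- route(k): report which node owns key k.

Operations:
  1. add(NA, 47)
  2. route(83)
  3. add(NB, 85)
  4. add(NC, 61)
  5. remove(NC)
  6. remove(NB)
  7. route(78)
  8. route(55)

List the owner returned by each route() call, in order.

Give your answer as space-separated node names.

Op 1: add NA@47 -> ring=[47:NA]
Op 2: route key 83: none >= 83, wrap to smallest pos 47 -> NA
Op 3: add NB@85 -> ring=[47:NA,85:NB]
Op 4: add NC@61 -> ring=[47:NA,61:NC,85:NB]
Op 5: remove NC -> ring=[47:NA,85:NB]
Op 6: remove NB -> ring=[47:NA]
Op 7: route key 78: none >= 78, wrap to smallest pos 47 -> NA
Op 8: route key 55: none >= 55, wrap to smallest pos 47 -> NA

Answer: NA NA NA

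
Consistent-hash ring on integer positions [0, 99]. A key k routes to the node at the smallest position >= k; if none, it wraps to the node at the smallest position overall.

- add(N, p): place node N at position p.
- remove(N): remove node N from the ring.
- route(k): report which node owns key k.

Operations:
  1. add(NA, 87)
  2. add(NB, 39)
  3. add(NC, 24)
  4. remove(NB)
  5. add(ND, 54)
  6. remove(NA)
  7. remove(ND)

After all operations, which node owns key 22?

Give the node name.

Op 1: add NA@87 -> ring=[87:NA]
Op 2: add NB@39 -> ring=[39:NB,87:NA]
Op 3: add NC@24 -> ring=[24:NC,39:NB,87:NA]
Op 4: remove NB -> ring=[24:NC,87:NA]
Op 5: add ND@54 -> ring=[24:NC,54:ND,87:NA]
Op 6: remove NA -> ring=[24:NC,54:ND]
Op 7: remove ND -> ring=[24:NC]
Final route key 22: smallest pos >= 22 is 24 -> NC

Answer: NC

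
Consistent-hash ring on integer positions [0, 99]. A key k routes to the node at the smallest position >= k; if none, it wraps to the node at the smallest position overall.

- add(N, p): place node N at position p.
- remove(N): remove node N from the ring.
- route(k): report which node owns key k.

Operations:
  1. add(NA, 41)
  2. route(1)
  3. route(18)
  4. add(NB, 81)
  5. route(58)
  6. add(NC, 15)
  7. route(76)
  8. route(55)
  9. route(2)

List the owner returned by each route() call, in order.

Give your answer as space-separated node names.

Answer: NA NA NB NB NB NC

Derivation:
Op 1: add NA@41 -> ring=[41:NA]
Op 2: route key 1: smallest pos >= 1 is 41 -> NA
Op 3: route key 18: smallest pos >= 18 is 41 -> NA
Op 4: add NB@81 -> ring=[41:NA,81:NB]
Op 5: route key 58: smallest pos >= 58 is 81 -> NB
Op 6: add NC@15 -> ring=[15:NC,41:NA,81:NB]
Op 7: route key 76: smallest pos >= 76 is 81 -> NB
Op 8: route key 55: smallest pos >= 55 is 81 -> NB
Op 9: route key 2: smallest pos >= 2 is 15 -> NC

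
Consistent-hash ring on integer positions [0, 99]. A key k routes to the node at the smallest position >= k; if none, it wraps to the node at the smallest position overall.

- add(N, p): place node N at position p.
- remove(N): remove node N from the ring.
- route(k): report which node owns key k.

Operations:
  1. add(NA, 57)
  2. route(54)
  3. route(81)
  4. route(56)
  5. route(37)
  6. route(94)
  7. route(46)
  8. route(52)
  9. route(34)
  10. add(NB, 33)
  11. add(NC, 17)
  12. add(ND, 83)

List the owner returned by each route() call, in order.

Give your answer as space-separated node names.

Answer: NA NA NA NA NA NA NA NA

Derivation:
Op 1: add NA@57 -> ring=[57:NA]
Op 2: route key 54: smallest pos >= 54 is 57 -> NA
Op 3: route key 81: none >= 81, wrap to smallest pos 57 -> NA
Op 4: route key 56: smallest pos >= 56 is 57 -> NA
Op 5: route key 37: smallest pos >= 37 is 57 -> NA
Op 6: route key 94: none >= 94, wrap to smallest pos 57 -> NA
Op 7: route key 46: smallest pos >= 46 is 57 -> NA
Op 8: route key 52: smallest pos >= 52 is 57 -> NA
Op 9: route key 34: smallest pos >= 34 is 57 -> NA
Op 10: add NB@33 -> ring=[33:NB,57:NA]
Op 11: add NC@17 -> ring=[17:NC,33:NB,57:NA]
Op 12: add ND@83 -> ring=[17:NC,33:NB,57:NA,83:ND]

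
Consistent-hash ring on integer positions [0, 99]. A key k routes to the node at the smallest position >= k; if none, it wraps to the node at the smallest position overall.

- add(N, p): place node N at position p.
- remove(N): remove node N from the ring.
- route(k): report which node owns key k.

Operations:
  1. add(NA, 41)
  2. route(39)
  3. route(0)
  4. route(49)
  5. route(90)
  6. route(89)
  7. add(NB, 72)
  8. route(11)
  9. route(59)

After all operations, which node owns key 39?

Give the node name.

Op 1: add NA@41 -> ring=[41:NA]
Op 2: route key 39: smallest pos >= 39 is 41 -> NA
Op 3: route key 0: smallest pos >= 0 is 41 -> NA
Op 4: route key 49: none >= 49, wrap to smallest pos 41 -> NA
Op 5: route key 90: none >= 90, wrap to smallest pos 41 -> NA
Op 6: route key 89: none >= 89, wrap to smallest pos 41 -> NA
Op 7: add NB@72 -> ring=[41:NA,72:NB]
Op 8: route key 11: smallest pos >= 11 is 41 -> NA
Op 9: route key 59: smallest pos >= 59 is 72 -> NB
Final route key 39: smallest pos >= 39 is 41 -> NA

Answer: NA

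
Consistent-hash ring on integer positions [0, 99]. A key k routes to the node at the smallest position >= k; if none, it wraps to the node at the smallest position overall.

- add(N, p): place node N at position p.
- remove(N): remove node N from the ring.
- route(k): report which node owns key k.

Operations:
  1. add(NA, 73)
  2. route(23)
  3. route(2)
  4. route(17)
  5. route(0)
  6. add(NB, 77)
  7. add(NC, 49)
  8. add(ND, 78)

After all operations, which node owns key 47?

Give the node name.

Op 1: add NA@73 -> ring=[73:NA]
Op 2: route key 23: smallest pos >= 23 is 73 -> NA
Op 3: route key 2: smallest pos >= 2 is 73 -> NA
Op 4: route key 17: smallest pos >= 17 is 73 -> NA
Op 5: route key 0: smallest pos >= 0 is 73 -> NA
Op 6: add NB@77 -> ring=[73:NA,77:NB]
Op 7: add NC@49 -> ring=[49:NC,73:NA,77:NB]
Op 8: add ND@78 -> ring=[49:NC,73:NA,77:NB,78:ND]
Final route key 47: smallest pos >= 47 is 49 -> NC

Answer: NC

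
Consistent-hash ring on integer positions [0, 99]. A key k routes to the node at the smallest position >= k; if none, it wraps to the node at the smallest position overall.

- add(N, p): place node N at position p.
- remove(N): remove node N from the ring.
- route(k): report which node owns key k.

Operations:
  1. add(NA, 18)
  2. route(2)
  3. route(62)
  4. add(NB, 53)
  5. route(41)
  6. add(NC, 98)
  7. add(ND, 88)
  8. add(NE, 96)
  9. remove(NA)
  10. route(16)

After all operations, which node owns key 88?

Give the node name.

Op 1: add NA@18 -> ring=[18:NA]
Op 2: route key 2: smallest pos >= 2 is 18 -> NA
Op 3: route key 62: none >= 62, wrap to smallest pos 18 -> NA
Op 4: add NB@53 -> ring=[18:NA,53:NB]
Op 5: route key 41: smallest pos >= 41 is 53 -> NB
Op 6: add NC@98 -> ring=[18:NA,53:NB,98:NC]
Op 7: add ND@88 -> ring=[18:NA,53:NB,88:ND,98:NC]
Op 8: add NE@96 -> ring=[18:NA,53:NB,88:ND,96:NE,98:NC]
Op 9: remove NA -> ring=[53:NB,88:ND,96:NE,98:NC]
Op 10: route key 16: smallest pos >= 16 is 53 -> NB
Final route key 88: smallest pos >= 88 is 88 -> ND

Answer: ND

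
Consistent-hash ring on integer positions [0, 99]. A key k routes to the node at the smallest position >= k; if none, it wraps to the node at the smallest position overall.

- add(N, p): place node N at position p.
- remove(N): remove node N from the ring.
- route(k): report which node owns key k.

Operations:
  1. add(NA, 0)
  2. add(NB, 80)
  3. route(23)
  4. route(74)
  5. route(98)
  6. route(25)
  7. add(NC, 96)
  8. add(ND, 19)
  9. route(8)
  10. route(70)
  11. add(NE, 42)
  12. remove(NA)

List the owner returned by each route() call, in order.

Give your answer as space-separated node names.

Answer: NB NB NA NB ND NB

Derivation:
Op 1: add NA@0 -> ring=[0:NA]
Op 2: add NB@80 -> ring=[0:NA,80:NB]
Op 3: route key 23: smallest pos >= 23 is 80 -> NB
Op 4: route key 74: smallest pos >= 74 is 80 -> NB
Op 5: route key 98: none >= 98, wrap to smallest pos 0 -> NA
Op 6: route key 25: smallest pos >= 25 is 80 -> NB
Op 7: add NC@96 -> ring=[0:NA,80:NB,96:NC]
Op 8: add ND@19 -> ring=[0:NA,19:ND,80:NB,96:NC]
Op 9: route key 8: smallest pos >= 8 is 19 -> ND
Op 10: route key 70: smallest pos >= 70 is 80 -> NB
Op 11: add NE@42 -> ring=[0:NA,19:ND,42:NE,80:NB,96:NC]
Op 12: remove NA -> ring=[19:ND,42:NE,80:NB,96:NC]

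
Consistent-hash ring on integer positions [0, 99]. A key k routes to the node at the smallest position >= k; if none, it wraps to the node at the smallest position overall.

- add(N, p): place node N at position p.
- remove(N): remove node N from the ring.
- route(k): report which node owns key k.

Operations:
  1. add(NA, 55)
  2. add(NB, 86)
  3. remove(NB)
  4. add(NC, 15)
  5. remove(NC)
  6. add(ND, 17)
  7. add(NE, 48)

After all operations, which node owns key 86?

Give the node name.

Answer: ND

Derivation:
Op 1: add NA@55 -> ring=[55:NA]
Op 2: add NB@86 -> ring=[55:NA,86:NB]
Op 3: remove NB -> ring=[55:NA]
Op 4: add NC@15 -> ring=[15:NC,55:NA]
Op 5: remove NC -> ring=[55:NA]
Op 6: add ND@17 -> ring=[17:ND,55:NA]
Op 7: add NE@48 -> ring=[17:ND,48:NE,55:NA]
Final route key 86: none >= 86, wrap to smallest pos 17 -> ND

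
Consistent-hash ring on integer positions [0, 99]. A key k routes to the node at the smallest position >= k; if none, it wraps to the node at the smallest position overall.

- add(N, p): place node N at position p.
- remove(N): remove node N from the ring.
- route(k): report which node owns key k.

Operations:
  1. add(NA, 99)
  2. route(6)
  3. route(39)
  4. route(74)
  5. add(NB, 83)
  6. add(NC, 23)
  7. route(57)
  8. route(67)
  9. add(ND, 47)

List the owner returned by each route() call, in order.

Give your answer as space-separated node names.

Answer: NA NA NA NB NB

Derivation:
Op 1: add NA@99 -> ring=[99:NA]
Op 2: route key 6: smallest pos >= 6 is 99 -> NA
Op 3: route key 39: smallest pos >= 39 is 99 -> NA
Op 4: route key 74: smallest pos >= 74 is 99 -> NA
Op 5: add NB@83 -> ring=[83:NB,99:NA]
Op 6: add NC@23 -> ring=[23:NC,83:NB,99:NA]
Op 7: route key 57: smallest pos >= 57 is 83 -> NB
Op 8: route key 67: smallest pos >= 67 is 83 -> NB
Op 9: add ND@47 -> ring=[23:NC,47:ND,83:NB,99:NA]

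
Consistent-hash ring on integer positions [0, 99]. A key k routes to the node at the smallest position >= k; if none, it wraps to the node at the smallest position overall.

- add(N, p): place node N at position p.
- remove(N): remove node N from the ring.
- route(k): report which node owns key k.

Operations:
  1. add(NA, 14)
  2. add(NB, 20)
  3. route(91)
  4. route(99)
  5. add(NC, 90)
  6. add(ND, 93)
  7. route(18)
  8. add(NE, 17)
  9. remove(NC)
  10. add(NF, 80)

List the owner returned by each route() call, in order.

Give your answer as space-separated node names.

Answer: NA NA NB

Derivation:
Op 1: add NA@14 -> ring=[14:NA]
Op 2: add NB@20 -> ring=[14:NA,20:NB]
Op 3: route key 91: none >= 91, wrap to smallest pos 14 -> NA
Op 4: route key 99: none >= 99, wrap to smallest pos 14 -> NA
Op 5: add NC@90 -> ring=[14:NA,20:NB,90:NC]
Op 6: add ND@93 -> ring=[14:NA,20:NB,90:NC,93:ND]
Op 7: route key 18: smallest pos >= 18 is 20 -> NB
Op 8: add NE@17 -> ring=[14:NA,17:NE,20:NB,90:NC,93:ND]
Op 9: remove NC -> ring=[14:NA,17:NE,20:NB,93:ND]
Op 10: add NF@80 -> ring=[14:NA,17:NE,20:NB,80:NF,93:ND]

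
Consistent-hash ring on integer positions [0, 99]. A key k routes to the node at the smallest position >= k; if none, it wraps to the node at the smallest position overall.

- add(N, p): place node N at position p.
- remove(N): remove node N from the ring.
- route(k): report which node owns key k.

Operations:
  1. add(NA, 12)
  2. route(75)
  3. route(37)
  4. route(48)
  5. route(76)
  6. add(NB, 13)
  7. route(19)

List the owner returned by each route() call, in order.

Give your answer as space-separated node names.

Answer: NA NA NA NA NA

Derivation:
Op 1: add NA@12 -> ring=[12:NA]
Op 2: route key 75: none >= 75, wrap to smallest pos 12 -> NA
Op 3: route key 37: none >= 37, wrap to smallest pos 12 -> NA
Op 4: route key 48: none >= 48, wrap to smallest pos 12 -> NA
Op 5: route key 76: none >= 76, wrap to smallest pos 12 -> NA
Op 6: add NB@13 -> ring=[12:NA,13:NB]
Op 7: route key 19: none >= 19, wrap to smallest pos 12 -> NA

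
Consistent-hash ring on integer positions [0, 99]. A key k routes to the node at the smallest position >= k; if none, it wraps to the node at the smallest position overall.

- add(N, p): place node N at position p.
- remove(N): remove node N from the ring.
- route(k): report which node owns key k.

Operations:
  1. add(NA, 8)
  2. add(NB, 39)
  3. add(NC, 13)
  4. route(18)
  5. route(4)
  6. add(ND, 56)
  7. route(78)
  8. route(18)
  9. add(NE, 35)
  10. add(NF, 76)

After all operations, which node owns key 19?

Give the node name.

Op 1: add NA@8 -> ring=[8:NA]
Op 2: add NB@39 -> ring=[8:NA,39:NB]
Op 3: add NC@13 -> ring=[8:NA,13:NC,39:NB]
Op 4: route key 18: smallest pos >= 18 is 39 -> NB
Op 5: route key 4: smallest pos >= 4 is 8 -> NA
Op 6: add ND@56 -> ring=[8:NA,13:NC,39:NB,56:ND]
Op 7: route key 78: none >= 78, wrap to smallest pos 8 -> NA
Op 8: route key 18: smallest pos >= 18 is 39 -> NB
Op 9: add NE@35 -> ring=[8:NA,13:NC,35:NE,39:NB,56:ND]
Op 10: add NF@76 -> ring=[8:NA,13:NC,35:NE,39:NB,56:ND,76:NF]
Final route key 19: smallest pos >= 19 is 35 -> NE

Answer: NE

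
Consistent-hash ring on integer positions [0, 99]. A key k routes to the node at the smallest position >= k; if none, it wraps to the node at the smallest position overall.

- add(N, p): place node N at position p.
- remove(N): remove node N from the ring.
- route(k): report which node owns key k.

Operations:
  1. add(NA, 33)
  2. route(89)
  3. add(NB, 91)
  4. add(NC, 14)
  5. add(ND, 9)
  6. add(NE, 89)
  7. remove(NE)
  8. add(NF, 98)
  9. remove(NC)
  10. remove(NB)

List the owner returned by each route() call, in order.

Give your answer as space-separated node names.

Op 1: add NA@33 -> ring=[33:NA]
Op 2: route key 89: none >= 89, wrap to smallest pos 33 -> NA
Op 3: add NB@91 -> ring=[33:NA,91:NB]
Op 4: add NC@14 -> ring=[14:NC,33:NA,91:NB]
Op 5: add ND@9 -> ring=[9:ND,14:NC,33:NA,91:NB]
Op 6: add NE@89 -> ring=[9:ND,14:NC,33:NA,89:NE,91:NB]
Op 7: remove NE -> ring=[9:ND,14:NC,33:NA,91:NB]
Op 8: add NF@98 -> ring=[9:ND,14:NC,33:NA,91:NB,98:NF]
Op 9: remove NC -> ring=[9:ND,33:NA,91:NB,98:NF]
Op 10: remove NB -> ring=[9:ND,33:NA,98:NF]

Answer: NA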